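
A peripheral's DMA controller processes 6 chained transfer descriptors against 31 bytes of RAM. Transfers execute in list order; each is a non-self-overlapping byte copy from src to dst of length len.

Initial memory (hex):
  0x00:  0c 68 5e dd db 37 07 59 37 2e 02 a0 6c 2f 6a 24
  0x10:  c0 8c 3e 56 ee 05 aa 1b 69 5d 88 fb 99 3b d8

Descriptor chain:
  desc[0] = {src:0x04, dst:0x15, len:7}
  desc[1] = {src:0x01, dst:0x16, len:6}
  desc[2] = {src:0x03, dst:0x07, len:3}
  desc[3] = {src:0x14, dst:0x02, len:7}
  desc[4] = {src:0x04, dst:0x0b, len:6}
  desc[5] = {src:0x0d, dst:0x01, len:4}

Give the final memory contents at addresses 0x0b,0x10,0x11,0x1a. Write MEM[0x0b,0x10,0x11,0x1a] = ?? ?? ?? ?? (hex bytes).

MEM[0x0b,0x10,0x11,0x1a] = 68 37 8c 37

  after D0: wrote 7B at 0x15 = db370759372e02
  after D1: wrote 6B at 0x16 = 685edddb3707
  after D2: wrote 3B at 0x07 = dddb37
  after D3: wrote 7B at 0x02 = eedb685edddb37
  after D4: wrote 6B at 0x0b = 685edddb3737
  after D5: wrote 4B at 0x01 = dddb3737
query mem[0x0b]=0x68, mem[0x10]=0x37, mem[0x11]=0x8c, mem[0x1a]=0x37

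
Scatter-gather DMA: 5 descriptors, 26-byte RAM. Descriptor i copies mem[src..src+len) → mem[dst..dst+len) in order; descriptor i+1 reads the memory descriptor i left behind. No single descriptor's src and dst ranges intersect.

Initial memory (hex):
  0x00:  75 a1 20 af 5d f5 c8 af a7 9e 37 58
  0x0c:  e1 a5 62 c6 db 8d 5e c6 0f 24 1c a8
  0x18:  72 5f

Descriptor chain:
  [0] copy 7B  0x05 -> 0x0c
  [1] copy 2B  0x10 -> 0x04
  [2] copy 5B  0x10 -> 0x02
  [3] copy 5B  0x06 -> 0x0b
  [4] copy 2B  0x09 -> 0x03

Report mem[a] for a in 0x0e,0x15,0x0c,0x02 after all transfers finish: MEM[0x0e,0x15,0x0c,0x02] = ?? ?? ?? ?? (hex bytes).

MEM[0x0e,0x15,0x0c,0x02] = 9e 24 af 9e

[0] 0x05->0x0c len=7 : f5 c8 af a7 9e 37 58
[1] 0x10->0x04 len=2 : 9e 37
[2] 0x10->0x02 len=5 : 9e 37 58 c6 0f
[3] 0x06->0x0b len=5 : 0f af a7 9e 37
[4] 0x09->0x03 len=2 : 9e 37
query mem[0x0e]=0x9e, mem[0x15]=0x24, mem[0x0c]=0xaf, mem[0x02]=0x9e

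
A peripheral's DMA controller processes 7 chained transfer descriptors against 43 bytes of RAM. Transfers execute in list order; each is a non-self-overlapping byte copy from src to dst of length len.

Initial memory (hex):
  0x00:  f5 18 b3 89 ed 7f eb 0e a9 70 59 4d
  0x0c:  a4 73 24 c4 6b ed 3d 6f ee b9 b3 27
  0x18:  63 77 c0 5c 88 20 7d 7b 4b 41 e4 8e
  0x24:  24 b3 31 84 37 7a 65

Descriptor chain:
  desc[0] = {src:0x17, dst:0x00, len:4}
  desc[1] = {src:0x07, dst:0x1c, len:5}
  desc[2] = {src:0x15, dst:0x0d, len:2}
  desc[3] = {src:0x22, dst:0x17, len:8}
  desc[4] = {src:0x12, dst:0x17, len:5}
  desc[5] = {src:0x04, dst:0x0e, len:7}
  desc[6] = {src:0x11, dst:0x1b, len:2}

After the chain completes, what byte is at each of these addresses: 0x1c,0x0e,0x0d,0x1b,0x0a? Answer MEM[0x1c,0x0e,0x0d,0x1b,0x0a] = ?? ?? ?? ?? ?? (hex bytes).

MEM[0x1c,0x0e,0x0d,0x1b,0x0a] = a9 ed b9 0e 59

  after D0: wrote 4B at 0x00 = 276377c0
  after D1: wrote 5B at 0x1c = 0ea970594d
  after D2: wrote 2B at 0x0d = b9b3
  after D3: wrote 8B at 0x17 = e48e24b33184377a
  after D4: wrote 5B at 0x17 = 3d6feeb9b3
  after D5: wrote 7B at 0x0e = ed7feb0ea97059
  after D6: wrote 2B at 0x1b = 0ea9
query mem[0x1c]=0xa9, mem[0x0e]=0xed, mem[0x0d]=0xb9, mem[0x1b]=0x0e, mem[0x0a]=0x59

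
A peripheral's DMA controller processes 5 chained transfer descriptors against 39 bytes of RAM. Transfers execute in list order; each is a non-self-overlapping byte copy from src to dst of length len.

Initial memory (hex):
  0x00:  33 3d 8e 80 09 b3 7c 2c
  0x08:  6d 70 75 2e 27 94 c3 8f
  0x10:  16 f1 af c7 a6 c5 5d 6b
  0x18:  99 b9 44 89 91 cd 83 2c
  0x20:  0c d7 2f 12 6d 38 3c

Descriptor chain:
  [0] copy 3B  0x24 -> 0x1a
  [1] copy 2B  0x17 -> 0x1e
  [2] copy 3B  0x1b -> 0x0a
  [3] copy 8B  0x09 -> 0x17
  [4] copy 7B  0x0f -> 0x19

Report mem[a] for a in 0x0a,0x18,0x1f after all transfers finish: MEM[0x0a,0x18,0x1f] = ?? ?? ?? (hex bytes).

MEM[0x0a,0x18,0x1f] = 38 38 c5

[0] 0x24->0x1a len=3 : 6d 38 3c
[1] 0x17->0x1e len=2 : 6b 99
[2] 0x1b->0x0a len=3 : 38 3c cd
[3] 0x09->0x17 len=8 : 70 38 3c cd 94 c3 8f 16
[4] 0x0f->0x19 len=7 : 8f 16 f1 af c7 a6 c5
query mem[0x0a]=0x38, mem[0x18]=0x38, mem[0x1f]=0xc5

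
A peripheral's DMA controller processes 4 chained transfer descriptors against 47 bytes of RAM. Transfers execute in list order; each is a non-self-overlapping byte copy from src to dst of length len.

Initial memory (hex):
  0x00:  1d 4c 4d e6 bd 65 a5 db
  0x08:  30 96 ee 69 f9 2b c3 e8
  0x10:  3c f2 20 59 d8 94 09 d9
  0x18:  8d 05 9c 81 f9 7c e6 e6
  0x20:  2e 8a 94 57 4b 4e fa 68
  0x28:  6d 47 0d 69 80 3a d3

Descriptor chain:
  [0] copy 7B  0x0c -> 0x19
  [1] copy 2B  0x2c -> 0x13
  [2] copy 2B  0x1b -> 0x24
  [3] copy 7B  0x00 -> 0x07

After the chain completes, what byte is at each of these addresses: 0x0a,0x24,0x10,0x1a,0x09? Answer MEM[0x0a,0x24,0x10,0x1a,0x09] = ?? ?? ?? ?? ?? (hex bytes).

MEM[0x0a,0x24,0x10,0x1a,0x09] = e6 c3 3c 2b 4d

  after D0: wrote 7B at 0x19 = f92bc3e83cf220
  after D1: wrote 2B at 0x13 = 803a
  after D2: wrote 2B at 0x24 = c3e8
  after D3: wrote 7B at 0x07 = 1d4c4de6bd65a5
query mem[0x0a]=0xe6, mem[0x24]=0xc3, mem[0x10]=0x3c, mem[0x1a]=0x2b, mem[0x09]=0x4d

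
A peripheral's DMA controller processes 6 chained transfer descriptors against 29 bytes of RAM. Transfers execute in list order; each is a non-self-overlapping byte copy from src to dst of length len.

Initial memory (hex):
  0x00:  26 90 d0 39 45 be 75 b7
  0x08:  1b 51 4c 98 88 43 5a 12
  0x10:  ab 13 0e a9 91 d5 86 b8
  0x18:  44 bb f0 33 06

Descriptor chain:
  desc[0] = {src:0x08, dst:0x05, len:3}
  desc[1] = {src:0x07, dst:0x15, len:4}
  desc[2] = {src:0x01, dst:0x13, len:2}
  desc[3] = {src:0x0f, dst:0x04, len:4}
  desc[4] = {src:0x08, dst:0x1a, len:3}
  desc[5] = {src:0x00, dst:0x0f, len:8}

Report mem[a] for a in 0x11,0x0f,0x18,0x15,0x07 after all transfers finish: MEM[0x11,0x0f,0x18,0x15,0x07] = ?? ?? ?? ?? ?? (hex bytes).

D0: mem[0x05..0x07] <- [1b 51 4c]
D1: mem[0x15..0x18] <- [4c 1b 51 4c]
D2: mem[0x13..0x14] <- [90 d0]
D3: mem[0x04..0x07] <- [12 ab 13 0e]
D4: mem[0x1a..0x1c] <- [1b 51 4c]
D5: mem[0x0f..0x16] <- [26 90 d0 39 12 ab 13 0e]
query mem[0x11]=0xd0, mem[0x0f]=0x26, mem[0x18]=0x4c, mem[0x15]=0x13, mem[0x07]=0x0e

MEM[0x11,0x0f,0x18,0x15,0x07] = d0 26 4c 13 0e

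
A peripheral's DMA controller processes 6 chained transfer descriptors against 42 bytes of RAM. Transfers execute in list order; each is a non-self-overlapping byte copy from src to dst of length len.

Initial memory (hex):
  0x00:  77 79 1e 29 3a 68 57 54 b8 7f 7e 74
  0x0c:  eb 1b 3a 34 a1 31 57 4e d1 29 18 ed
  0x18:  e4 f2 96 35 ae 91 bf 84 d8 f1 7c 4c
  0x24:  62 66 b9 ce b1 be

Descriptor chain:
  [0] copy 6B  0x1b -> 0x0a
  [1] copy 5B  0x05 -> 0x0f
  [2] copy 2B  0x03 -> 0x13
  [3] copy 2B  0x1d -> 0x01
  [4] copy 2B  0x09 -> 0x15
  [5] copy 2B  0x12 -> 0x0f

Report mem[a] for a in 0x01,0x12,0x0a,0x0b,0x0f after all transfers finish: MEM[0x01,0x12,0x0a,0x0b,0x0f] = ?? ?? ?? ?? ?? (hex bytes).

D0: mem[0x0a..0x0f] <- [35 ae 91 bf 84 d8]
D1: mem[0x0f..0x13] <- [68 57 54 b8 7f]
D2: mem[0x13..0x14] <- [29 3a]
D3: mem[0x01..0x02] <- [91 bf]
D4: mem[0x15..0x16] <- [7f 35]
D5: mem[0x0f..0x10] <- [b8 29]
query mem[0x01]=0x91, mem[0x12]=0xb8, mem[0x0a]=0x35, mem[0x0b]=0xae, mem[0x0f]=0xb8

MEM[0x01,0x12,0x0a,0x0b,0x0f] = 91 b8 35 ae b8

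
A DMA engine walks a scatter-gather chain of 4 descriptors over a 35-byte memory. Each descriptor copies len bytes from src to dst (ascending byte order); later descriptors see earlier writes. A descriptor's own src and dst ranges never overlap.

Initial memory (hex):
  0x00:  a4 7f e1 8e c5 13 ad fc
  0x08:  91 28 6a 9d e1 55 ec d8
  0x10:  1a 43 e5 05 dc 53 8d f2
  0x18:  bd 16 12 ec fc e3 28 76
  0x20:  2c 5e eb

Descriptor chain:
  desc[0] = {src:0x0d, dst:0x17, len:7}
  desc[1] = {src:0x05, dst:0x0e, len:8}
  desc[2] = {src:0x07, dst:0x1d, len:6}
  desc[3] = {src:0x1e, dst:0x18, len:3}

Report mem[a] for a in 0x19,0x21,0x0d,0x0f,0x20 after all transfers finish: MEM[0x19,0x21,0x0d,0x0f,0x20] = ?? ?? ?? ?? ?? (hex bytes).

MEM[0x19,0x21,0x0d,0x0f,0x20] = 28 9d 55 ad 6a

[0] 0x0d->0x17 len=7 : 55 ec d8 1a 43 e5 05
[1] 0x05->0x0e len=8 : 13 ad fc 91 28 6a 9d e1
[2] 0x07->0x1d len=6 : fc 91 28 6a 9d e1
[3] 0x1e->0x18 len=3 : 91 28 6a
query mem[0x19]=0x28, mem[0x21]=0x9d, mem[0x0d]=0x55, mem[0x0f]=0xad, mem[0x20]=0x6a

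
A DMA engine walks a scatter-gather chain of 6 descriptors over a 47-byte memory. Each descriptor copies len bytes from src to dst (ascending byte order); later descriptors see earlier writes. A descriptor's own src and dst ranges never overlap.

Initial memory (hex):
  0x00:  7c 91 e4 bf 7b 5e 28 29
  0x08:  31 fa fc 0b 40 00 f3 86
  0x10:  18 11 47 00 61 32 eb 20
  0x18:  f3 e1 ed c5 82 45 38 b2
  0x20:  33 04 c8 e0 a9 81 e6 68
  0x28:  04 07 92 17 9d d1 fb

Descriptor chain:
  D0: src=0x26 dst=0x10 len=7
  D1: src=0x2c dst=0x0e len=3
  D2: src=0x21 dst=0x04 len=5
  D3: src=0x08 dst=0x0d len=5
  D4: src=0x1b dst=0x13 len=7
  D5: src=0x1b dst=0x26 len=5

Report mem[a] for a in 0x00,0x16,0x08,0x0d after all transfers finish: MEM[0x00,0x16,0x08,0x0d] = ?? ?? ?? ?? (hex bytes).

MEM[0x00,0x16,0x08,0x0d] = 7c 38 81 81

D0: mem[0x10..0x16] <- [e6 68 04 07 92 17 9d]
D1: mem[0x0e..0x10] <- [9d d1 fb]
D2: mem[0x04..0x08] <- [04 c8 e0 a9 81]
D3: mem[0x0d..0x11] <- [81 fa fc 0b 40]
D4: mem[0x13..0x19] <- [c5 82 45 38 b2 33 04]
D5: mem[0x26..0x2a] <- [c5 82 45 38 b2]
query mem[0x00]=0x7c, mem[0x16]=0x38, mem[0x08]=0x81, mem[0x0d]=0x81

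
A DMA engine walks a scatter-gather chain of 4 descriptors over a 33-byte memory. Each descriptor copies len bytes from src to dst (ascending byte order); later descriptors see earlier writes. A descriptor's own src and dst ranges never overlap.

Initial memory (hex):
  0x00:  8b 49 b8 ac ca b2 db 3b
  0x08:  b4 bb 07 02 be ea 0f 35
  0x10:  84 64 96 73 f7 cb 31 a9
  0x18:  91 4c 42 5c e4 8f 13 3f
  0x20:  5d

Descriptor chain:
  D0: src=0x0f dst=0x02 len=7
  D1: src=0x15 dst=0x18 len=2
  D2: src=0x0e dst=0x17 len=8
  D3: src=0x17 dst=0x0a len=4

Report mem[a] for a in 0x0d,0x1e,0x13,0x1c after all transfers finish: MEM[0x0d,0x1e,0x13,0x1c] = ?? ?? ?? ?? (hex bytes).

MEM[0x0d,0x1e,0x13,0x1c] = 64 cb 73 73

D0: mem[0x02..0x08] <- [35 84 64 96 73 f7 cb]
D1: mem[0x18..0x19] <- [cb 31]
D2: mem[0x17..0x1e] <- [0f 35 84 64 96 73 f7 cb]
D3: mem[0x0a..0x0d] <- [0f 35 84 64]
query mem[0x0d]=0x64, mem[0x1e]=0xcb, mem[0x13]=0x73, mem[0x1c]=0x73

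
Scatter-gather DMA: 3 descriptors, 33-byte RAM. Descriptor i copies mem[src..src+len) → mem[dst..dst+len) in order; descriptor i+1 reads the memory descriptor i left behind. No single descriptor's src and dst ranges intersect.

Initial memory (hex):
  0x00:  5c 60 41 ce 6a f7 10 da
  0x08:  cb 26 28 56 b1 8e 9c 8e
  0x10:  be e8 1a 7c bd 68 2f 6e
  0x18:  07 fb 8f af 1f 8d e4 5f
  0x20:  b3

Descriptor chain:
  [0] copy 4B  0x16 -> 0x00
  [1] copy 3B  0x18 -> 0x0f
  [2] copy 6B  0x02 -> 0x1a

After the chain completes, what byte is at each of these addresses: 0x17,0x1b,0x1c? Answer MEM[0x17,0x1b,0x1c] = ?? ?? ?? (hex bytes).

MEM[0x17,0x1b,0x1c] = 6e fb 6a

[0] 0x16->0x00 len=4 : 2f 6e 07 fb
[1] 0x18->0x0f len=3 : 07 fb 8f
[2] 0x02->0x1a len=6 : 07 fb 6a f7 10 da
query mem[0x17]=0x6e, mem[0x1b]=0xfb, mem[0x1c]=0x6a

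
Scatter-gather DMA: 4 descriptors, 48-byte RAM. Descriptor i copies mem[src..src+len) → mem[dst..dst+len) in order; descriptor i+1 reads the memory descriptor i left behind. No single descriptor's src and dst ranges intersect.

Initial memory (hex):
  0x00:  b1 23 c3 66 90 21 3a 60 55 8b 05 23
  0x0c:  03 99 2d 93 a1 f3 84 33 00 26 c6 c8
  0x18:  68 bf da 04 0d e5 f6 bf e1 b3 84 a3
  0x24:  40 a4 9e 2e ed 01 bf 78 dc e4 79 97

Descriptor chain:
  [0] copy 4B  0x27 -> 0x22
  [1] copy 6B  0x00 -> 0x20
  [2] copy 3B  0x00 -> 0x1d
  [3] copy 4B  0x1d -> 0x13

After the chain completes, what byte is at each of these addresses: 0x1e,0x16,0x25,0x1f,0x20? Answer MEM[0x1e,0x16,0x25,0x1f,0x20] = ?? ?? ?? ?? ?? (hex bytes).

D0: mem[0x22..0x25] <- [2e ed 01 bf]
D1: mem[0x20..0x25] <- [b1 23 c3 66 90 21]
D2: mem[0x1d..0x1f] <- [b1 23 c3]
D3: mem[0x13..0x16] <- [b1 23 c3 b1]
query mem[0x1e]=0x23, mem[0x16]=0xb1, mem[0x25]=0x21, mem[0x1f]=0xc3, mem[0x20]=0xb1

MEM[0x1e,0x16,0x25,0x1f,0x20] = 23 b1 21 c3 b1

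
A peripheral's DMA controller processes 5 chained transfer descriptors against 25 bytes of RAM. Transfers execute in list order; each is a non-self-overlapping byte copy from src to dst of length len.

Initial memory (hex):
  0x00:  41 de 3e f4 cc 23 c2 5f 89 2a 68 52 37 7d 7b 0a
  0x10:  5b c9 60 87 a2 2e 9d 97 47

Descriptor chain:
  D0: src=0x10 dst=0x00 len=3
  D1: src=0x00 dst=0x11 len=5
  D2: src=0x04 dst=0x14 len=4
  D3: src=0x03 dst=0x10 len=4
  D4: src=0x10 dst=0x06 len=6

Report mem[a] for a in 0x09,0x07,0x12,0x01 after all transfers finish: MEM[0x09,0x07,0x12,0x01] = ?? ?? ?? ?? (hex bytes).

#0 dst[0x00+3] := {0x5b,0xc9,0x60}
#1 dst[0x11+5] := {0x5b,0xc9,0x60,0xf4,0xcc}
#2 dst[0x14+4] := {0xcc,0x23,0xc2,0x5f}
#3 dst[0x10+4] := {0xf4,0xcc,0x23,0xc2}
#4 dst[0x06+6] := {0xf4,0xcc,0x23,0xc2,0xcc,0x23}
query mem[0x09]=0xc2, mem[0x07]=0xcc, mem[0x12]=0x23, mem[0x01]=0xc9

MEM[0x09,0x07,0x12,0x01] = c2 cc 23 c9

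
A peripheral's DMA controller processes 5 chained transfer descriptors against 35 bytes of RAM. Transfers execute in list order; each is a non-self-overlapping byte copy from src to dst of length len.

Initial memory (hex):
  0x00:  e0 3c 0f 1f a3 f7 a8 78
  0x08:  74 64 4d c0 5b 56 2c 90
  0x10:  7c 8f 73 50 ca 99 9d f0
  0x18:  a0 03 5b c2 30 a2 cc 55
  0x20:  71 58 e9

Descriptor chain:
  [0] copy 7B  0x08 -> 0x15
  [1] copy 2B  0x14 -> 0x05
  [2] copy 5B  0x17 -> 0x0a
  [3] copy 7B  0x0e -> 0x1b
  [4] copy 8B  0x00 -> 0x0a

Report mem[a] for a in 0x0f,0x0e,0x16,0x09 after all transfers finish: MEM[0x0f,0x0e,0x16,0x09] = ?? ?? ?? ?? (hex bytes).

D0: mem[0x15..0x1b] <- [74 64 4d c0 5b 56 2c]
D1: mem[0x05..0x06] <- [ca 74]
D2: mem[0x0a..0x0e] <- [4d c0 5b 56 2c]
D3: mem[0x1b..0x21] <- [2c 90 7c 8f 73 50 ca]
D4: mem[0x0a..0x11] <- [e0 3c 0f 1f a3 ca 74 78]
query mem[0x0f]=0xca, mem[0x0e]=0xa3, mem[0x16]=0x64, mem[0x09]=0x64

MEM[0x0f,0x0e,0x16,0x09] = ca a3 64 64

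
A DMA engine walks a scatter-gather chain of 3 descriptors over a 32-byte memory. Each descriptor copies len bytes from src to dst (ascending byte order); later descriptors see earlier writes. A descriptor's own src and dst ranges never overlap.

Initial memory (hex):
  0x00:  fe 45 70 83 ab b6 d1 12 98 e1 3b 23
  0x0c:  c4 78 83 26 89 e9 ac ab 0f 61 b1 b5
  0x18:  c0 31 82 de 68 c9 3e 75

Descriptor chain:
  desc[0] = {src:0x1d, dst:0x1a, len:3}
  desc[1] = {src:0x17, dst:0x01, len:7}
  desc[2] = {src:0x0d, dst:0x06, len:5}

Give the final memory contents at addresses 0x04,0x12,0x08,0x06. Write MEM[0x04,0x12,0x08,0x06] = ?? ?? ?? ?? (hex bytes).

MEM[0x04,0x12,0x08,0x06] = c9 ac 26 78

#0 dst[0x1a+3] := {0xc9,0x3e,0x75}
#1 dst[0x01+7] := {0xb5,0xc0,0x31,0xc9,0x3e,0x75,0xc9}
#2 dst[0x06+5] := {0x78,0x83,0x26,0x89,0xe9}
query mem[0x04]=0xc9, mem[0x12]=0xac, mem[0x08]=0x26, mem[0x06]=0x78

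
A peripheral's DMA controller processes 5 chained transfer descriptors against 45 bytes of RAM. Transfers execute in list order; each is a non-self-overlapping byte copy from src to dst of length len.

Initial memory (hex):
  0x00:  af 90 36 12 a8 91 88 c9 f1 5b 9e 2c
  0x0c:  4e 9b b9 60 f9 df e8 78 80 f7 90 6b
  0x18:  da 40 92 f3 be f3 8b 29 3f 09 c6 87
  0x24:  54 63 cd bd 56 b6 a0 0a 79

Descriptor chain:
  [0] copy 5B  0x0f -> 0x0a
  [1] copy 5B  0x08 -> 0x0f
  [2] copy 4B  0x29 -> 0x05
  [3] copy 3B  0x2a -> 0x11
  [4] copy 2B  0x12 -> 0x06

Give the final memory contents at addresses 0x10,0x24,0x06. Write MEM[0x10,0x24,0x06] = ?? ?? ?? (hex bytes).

MEM[0x10,0x24,0x06] = 5b 54 0a

#0 dst[0x0a+5] := {0x60,0xf9,0xdf,0xe8,0x78}
#1 dst[0x0f+5] := {0xf1,0x5b,0x60,0xf9,0xdf}
#2 dst[0x05+4] := {0xb6,0xa0,0x0a,0x79}
#3 dst[0x11+3] := {0xa0,0x0a,0x79}
#4 dst[0x06+2] := {0x0a,0x79}
query mem[0x10]=0x5b, mem[0x24]=0x54, mem[0x06]=0x0a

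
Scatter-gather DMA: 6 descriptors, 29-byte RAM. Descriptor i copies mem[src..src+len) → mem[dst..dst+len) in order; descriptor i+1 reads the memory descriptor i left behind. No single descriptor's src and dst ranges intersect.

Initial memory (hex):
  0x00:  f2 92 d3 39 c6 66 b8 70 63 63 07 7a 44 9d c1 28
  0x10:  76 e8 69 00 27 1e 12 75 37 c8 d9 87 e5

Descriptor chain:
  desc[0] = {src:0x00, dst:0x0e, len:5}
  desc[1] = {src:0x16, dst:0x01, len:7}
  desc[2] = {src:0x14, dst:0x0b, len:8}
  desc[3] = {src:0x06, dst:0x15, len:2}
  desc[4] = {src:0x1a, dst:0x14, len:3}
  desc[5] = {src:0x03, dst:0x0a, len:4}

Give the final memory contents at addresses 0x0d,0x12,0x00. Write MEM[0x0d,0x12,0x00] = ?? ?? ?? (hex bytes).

MEM[0x0d,0x12,0x00] = 87 87 f2

[0] 0x00->0x0e len=5 : f2 92 d3 39 c6
[1] 0x16->0x01 len=7 : 12 75 37 c8 d9 87 e5
[2] 0x14->0x0b len=8 : 27 1e 12 75 37 c8 d9 87
[3] 0x06->0x15 len=2 : 87 e5
[4] 0x1a->0x14 len=3 : d9 87 e5
[5] 0x03->0x0a len=4 : 37 c8 d9 87
query mem[0x0d]=0x87, mem[0x12]=0x87, mem[0x00]=0xf2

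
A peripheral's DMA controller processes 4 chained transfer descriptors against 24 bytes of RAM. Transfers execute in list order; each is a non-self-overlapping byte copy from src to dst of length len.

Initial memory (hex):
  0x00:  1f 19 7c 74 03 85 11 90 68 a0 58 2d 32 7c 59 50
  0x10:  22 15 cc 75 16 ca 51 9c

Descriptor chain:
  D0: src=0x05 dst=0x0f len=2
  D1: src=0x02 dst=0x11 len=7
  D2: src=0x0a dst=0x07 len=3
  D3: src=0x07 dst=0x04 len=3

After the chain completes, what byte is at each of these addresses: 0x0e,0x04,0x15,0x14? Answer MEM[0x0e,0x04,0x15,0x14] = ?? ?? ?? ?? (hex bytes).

MEM[0x0e,0x04,0x15,0x14] = 59 58 11 85

#0 dst[0x0f+2] := {0x85,0x11}
#1 dst[0x11+7] := {0x7c,0x74,0x03,0x85,0x11,0x90,0x68}
#2 dst[0x07+3] := {0x58,0x2d,0x32}
#3 dst[0x04+3] := {0x58,0x2d,0x32}
query mem[0x0e]=0x59, mem[0x04]=0x58, mem[0x15]=0x11, mem[0x14]=0x85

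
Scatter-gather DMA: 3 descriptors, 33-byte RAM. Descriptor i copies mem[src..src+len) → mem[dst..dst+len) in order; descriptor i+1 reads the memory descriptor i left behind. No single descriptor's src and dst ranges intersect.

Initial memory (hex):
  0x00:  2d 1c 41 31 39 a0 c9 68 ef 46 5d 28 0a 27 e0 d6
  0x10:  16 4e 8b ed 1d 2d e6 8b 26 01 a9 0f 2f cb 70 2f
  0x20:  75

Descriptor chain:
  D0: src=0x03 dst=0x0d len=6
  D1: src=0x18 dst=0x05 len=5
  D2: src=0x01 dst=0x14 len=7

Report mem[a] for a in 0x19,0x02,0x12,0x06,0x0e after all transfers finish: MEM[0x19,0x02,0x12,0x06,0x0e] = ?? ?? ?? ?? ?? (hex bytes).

MEM[0x19,0x02,0x12,0x06,0x0e] = 01 41 ef 01 39

  after D0: wrote 6B at 0x0d = 3139a0c968ef
  after D1: wrote 5B at 0x05 = 2601a90f2f
  after D2: wrote 7B at 0x14 = 1c4131392601a9
query mem[0x19]=0x01, mem[0x02]=0x41, mem[0x12]=0xef, mem[0x06]=0x01, mem[0x0e]=0x39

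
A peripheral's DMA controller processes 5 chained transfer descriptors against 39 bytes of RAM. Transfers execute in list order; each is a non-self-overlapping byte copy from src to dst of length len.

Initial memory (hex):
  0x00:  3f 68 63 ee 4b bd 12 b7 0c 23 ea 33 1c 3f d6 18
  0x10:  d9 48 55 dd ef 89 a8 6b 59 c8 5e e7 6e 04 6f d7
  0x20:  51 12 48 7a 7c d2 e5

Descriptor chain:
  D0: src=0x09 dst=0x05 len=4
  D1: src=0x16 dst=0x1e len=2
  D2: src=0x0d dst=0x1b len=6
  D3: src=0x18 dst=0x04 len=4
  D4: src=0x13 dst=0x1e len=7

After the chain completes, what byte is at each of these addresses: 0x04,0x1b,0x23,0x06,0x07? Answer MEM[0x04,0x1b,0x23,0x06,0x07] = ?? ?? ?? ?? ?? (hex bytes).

  after D0: wrote 4B at 0x05 = 23ea331c
  after D1: wrote 2B at 0x1e = a86b
  after D2: wrote 6B at 0x1b = 3fd618d94855
  after D3: wrote 4B at 0x04 = 59c85e3f
  after D4: wrote 7B at 0x1e = ddef89a86b59c8
query mem[0x04]=0x59, mem[0x1b]=0x3f, mem[0x23]=0x59, mem[0x06]=0x5e, mem[0x07]=0x3f

MEM[0x04,0x1b,0x23,0x06,0x07] = 59 3f 59 5e 3f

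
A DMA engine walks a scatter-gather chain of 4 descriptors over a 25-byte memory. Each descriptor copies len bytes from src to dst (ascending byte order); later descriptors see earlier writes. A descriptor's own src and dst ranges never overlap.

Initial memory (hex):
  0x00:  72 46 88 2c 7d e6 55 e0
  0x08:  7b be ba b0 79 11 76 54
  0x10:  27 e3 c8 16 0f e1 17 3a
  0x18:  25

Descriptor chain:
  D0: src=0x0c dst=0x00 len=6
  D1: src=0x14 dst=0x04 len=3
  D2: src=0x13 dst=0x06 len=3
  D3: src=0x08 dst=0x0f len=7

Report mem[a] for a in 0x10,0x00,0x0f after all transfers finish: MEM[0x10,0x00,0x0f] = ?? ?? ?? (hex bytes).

MEM[0x10,0x00,0x0f] = be 79 e1

D0: mem[0x00..0x05] <- [79 11 76 54 27 e3]
D1: mem[0x04..0x06] <- [0f e1 17]
D2: mem[0x06..0x08] <- [16 0f e1]
D3: mem[0x0f..0x15] <- [e1 be ba b0 79 11 76]
query mem[0x10]=0xbe, mem[0x00]=0x79, mem[0x0f]=0xe1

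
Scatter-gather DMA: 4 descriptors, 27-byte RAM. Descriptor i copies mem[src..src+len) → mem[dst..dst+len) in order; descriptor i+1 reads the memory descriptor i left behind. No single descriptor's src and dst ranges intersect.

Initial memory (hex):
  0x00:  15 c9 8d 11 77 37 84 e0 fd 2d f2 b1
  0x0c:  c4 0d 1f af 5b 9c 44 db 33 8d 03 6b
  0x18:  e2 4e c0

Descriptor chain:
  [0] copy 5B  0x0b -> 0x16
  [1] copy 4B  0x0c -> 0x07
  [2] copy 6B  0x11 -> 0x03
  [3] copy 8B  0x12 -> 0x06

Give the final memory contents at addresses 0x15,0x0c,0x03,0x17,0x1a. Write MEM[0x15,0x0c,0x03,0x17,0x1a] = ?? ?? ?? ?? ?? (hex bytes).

[0] 0x0b->0x16 len=5 : b1 c4 0d 1f af
[1] 0x0c->0x07 len=4 : c4 0d 1f af
[2] 0x11->0x03 len=6 : 9c 44 db 33 8d b1
[3] 0x12->0x06 len=8 : 44 db 33 8d b1 c4 0d 1f
query mem[0x15]=0x8d, mem[0x0c]=0x0d, mem[0x03]=0x9c, mem[0x17]=0xc4, mem[0x1a]=0xaf

MEM[0x15,0x0c,0x03,0x17,0x1a] = 8d 0d 9c c4 af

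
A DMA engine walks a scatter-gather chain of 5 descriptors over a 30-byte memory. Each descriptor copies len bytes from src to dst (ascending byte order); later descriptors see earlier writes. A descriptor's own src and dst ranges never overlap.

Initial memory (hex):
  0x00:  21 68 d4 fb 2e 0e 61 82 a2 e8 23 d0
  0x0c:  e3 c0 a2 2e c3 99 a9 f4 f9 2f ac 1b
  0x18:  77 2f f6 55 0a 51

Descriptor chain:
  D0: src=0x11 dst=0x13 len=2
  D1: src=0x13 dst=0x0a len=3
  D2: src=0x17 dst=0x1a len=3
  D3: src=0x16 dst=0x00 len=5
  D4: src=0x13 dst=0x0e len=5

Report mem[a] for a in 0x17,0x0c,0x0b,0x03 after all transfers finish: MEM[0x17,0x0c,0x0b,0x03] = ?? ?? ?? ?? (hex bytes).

MEM[0x17,0x0c,0x0b,0x03] = 1b 2f a9 2f

D0: mem[0x13..0x14] <- [99 a9]
D1: mem[0x0a..0x0c] <- [99 a9 2f]
D2: mem[0x1a..0x1c] <- [1b 77 2f]
D3: mem[0x00..0x04] <- [ac 1b 77 2f 1b]
D4: mem[0x0e..0x12] <- [99 a9 2f ac 1b]
query mem[0x17]=0x1b, mem[0x0c]=0x2f, mem[0x0b]=0xa9, mem[0x03]=0x2f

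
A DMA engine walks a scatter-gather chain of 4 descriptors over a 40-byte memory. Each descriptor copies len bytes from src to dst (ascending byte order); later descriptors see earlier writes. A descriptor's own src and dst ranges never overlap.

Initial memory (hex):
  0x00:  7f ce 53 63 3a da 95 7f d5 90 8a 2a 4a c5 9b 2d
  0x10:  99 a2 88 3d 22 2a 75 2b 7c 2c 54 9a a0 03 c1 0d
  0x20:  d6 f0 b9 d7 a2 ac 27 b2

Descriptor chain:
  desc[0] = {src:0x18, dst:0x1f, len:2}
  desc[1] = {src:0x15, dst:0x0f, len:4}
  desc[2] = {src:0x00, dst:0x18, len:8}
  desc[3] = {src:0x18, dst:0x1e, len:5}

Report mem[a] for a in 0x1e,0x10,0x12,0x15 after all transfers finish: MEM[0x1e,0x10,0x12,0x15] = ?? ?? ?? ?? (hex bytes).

MEM[0x1e,0x10,0x12,0x15] = 7f 75 7c 2a

  after D0: wrote 2B at 0x1f = 7c2c
  after D1: wrote 4B at 0x0f = 2a752b7c
  after D2: wrote 8B at 0x18 = 7fce53633ada957f
  after D3: wrote 5B at 0x1e = 7fce53633a
query mem[0x1e]=0x7f, mem[0x10]=0x75, mem[0x12]=0x7c, mem[0x15]=0x2a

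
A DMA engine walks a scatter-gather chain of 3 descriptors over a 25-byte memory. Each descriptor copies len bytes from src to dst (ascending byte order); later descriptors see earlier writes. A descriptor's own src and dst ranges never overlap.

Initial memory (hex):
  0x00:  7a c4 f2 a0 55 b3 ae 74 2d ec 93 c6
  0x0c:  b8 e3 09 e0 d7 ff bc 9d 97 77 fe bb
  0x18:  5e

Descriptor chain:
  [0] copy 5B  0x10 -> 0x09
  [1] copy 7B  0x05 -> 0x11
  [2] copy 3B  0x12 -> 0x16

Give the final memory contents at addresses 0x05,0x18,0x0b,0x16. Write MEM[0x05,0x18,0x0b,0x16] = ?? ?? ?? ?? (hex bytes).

MEM[0x05,0x18,0x0b,0x16] = b3 2d bc ae

#0 dst[0x09+5] := {0xd7,0xff,0xbc,0x9d,0x97}
#1 dst[0x11+7] := {0xb3,0xae,0x74,0x2d,0xd7,0xff,0xbc}
#2 dst[0x16+3] := {0xae,0x74,0x2d}
query mem[0x05]=0xb3, mem[0x18]=0x2d, mem[0x0b]=0xbc, mem[0x16]=0xae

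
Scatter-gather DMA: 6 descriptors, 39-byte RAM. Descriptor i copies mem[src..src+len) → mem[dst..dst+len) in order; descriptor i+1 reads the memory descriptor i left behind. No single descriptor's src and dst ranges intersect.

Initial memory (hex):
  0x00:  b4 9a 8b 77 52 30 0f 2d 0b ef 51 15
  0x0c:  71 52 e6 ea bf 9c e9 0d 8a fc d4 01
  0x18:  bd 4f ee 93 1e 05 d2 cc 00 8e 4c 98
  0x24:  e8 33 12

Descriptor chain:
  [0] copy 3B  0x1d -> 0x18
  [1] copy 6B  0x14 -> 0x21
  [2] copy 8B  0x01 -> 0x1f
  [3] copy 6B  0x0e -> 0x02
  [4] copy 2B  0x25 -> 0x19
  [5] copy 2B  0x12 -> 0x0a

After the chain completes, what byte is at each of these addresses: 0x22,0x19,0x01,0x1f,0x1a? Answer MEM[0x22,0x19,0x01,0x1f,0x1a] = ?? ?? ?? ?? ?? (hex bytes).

MEM[0x22,0x19,0x01,0x1f,0x1a] = 52 2d 9a 9a 0b

D0: mem[0x18..0x1a] <- [05 d2 cc]
D1: mem[0x21..0x26] <- [8a fc d4 01 05 d2]
D2: mem[0x1f..0x26] <- [9a 8b 77 52 30 0f 2d 0b]
D3: mem[0x02..0x07] <- [e6 ea bf 9c e9 0d]
D4: mem[0x19..0x1a] <- [2d 0b]
D5: mem[0x0a..0x0b] <- [e9 0d]
query mem[0x22]=0x52, mem[0x19]=0x2d, mem[0x01]=0x9a, mem[0x1f]=0x9a, mem[0x1a]=0x0b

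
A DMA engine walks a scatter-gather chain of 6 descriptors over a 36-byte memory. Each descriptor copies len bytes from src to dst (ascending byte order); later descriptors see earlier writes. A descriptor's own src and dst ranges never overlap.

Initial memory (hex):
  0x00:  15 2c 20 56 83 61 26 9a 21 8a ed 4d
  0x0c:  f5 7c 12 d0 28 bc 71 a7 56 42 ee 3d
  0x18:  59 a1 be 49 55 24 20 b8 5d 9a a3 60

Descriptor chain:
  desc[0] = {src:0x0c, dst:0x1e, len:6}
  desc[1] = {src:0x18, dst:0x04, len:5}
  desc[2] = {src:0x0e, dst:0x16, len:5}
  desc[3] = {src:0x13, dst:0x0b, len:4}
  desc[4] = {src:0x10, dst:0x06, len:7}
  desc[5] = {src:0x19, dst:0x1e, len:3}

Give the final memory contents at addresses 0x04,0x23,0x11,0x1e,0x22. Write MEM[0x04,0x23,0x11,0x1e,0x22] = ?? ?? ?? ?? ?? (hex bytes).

MEM[0x04,0x23,0x11,0x1e,0x22] = 59 bc bc bc 28

#0 dst[0x1e+6] := {0xf5,0x7c,0x12,0xd0,0x28,0xbc}
#1 dst[0x04+5] := {0x59,0xa1,0xbe,0x49,0x55}
#2 dst[0x16+5] := {0x12,0xd0,0x28,0xbc,0x71}
#3 dst[0x0b+4] := {0xa7,0x56,0x42,0x12}
#4 dst[0x06+7] := {0x28,0xbc,0x71,0xa7,0x56,0x42,0x12}
#5 dst[0x1e+3] := {0xbc,0x71,0x49}
query mem[0x04]=0x59, mem[0x23]=0xbc, mem[0x11]=0xbc, mem[0x1e]=0xbc, mem[0x22]=0x28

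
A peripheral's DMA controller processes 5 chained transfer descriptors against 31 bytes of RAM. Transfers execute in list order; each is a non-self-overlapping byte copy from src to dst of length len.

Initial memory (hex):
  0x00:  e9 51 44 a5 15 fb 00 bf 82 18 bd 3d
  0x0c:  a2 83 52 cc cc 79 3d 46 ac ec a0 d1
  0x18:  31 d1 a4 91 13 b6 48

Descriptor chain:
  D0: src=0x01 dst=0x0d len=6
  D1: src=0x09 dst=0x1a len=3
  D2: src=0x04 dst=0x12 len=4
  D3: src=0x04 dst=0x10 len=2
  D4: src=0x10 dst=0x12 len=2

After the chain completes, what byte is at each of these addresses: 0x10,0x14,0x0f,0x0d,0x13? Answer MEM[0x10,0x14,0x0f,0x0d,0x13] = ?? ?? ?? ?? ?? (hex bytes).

MEM[0x10,0x14,0x0f,0x0d,0x13] = 15 00 a5 51 fb

#0 dst[0x0d+6] := {0x51,0x44,0xa5,0x15,0xfb,0x00}
#1 dst[0x1a+3] := {0x18,0xbd,0x3d}
#2 dst[0x12+4] := {0x15,0xfb,0x00,0xbf}
#3 dst[0x10+2] := {0x15,0xfb}
#4 dst[0x12+2] := {0x15,0xfb}
query mem[0x10]=0x15, mem[0x14]=0x00, mem[0x0f]=0xa5, mem[0x0d]=0x51, mem[0x13]=0xfb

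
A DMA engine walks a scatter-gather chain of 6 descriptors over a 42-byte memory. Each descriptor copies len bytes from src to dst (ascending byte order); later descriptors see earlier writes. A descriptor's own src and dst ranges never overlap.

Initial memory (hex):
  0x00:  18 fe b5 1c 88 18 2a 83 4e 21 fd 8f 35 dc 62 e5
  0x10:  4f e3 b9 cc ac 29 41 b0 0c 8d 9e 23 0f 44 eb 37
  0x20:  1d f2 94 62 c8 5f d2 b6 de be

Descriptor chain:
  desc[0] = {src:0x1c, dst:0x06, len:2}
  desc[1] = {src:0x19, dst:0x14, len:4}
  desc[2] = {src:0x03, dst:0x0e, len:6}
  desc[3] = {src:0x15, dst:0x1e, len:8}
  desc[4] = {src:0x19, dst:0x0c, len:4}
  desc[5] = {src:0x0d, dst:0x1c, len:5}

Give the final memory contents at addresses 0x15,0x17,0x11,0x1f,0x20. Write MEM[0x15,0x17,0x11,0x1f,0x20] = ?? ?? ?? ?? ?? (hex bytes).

MEM[0x15,0x17,0x11,0x1f,0x20] = 9e 0f 0f 18 0f

D0: mem[0x06..0x07] <- [0f 44]
D1: mem[0x14..0x17] <- [8d 9e 23 0f]
D2: mem[0x0e..0x13] <- [1c 88 18 0f 44 4e]
D3: mem[0x1e..0x25] <- [9e 23 0f 0c 8d 9e 23 0f]
D4: mem[0x0c..0x0f] <- [8d 9e 23 0f]
D5: mem[0x1c..0x20] <- [9e 23 0f 18 0f]
query mem[0x15]=0x9e, mem[0x17]=0x0f, mem[0x11]=0x0f, mem[0x1f]=0x18, mem[0x20]=0x0f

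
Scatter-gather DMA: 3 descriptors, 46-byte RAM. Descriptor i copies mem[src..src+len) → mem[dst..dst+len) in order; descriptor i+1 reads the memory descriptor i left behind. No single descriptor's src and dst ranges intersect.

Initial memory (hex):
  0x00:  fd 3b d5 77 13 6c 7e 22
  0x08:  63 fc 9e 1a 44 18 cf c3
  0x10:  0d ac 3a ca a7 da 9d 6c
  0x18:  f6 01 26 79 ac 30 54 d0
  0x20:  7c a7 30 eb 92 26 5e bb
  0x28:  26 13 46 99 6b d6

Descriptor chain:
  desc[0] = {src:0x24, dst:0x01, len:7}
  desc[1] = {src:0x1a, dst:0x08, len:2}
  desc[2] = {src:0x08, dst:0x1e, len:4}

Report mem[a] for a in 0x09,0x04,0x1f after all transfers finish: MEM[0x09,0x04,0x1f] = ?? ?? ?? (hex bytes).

[0] 0x24->0x01 len=7 : 92 26 5e bb 26 13 46
[1] 0x1a->0x08 len=2 : 26 79
[2] 0x08->0x1e len=4 : 26 79 9e 1a
query mem[0x09]=0x79, mem[0x04]=0xbb, mem[0x1f]=0x79

MEM[0x09,0x04,0x1f] = 79 bb 79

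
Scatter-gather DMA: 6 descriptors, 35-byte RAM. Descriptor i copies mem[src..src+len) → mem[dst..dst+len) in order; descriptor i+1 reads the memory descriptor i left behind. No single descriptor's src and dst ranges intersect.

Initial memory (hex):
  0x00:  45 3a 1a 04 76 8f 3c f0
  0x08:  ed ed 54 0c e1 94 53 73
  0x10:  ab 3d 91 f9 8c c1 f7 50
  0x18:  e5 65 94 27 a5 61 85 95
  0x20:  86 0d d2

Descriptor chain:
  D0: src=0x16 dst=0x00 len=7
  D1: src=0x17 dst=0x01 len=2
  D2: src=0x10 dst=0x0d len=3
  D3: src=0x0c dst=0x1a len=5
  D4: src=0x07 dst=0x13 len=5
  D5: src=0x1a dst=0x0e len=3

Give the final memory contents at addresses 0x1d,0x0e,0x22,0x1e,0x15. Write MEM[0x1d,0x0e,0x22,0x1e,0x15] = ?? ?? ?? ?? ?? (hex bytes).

#0 dst[0x00+7] := {0xf7,0x50,0xe5,0x65,0x94,0x27,0xa5}
#1 dst[0x01+2] := {0x50,0xe5}
#2 dst[0x0d+3] := {0xab,0x3d,0x91}
#3 dst[0x1a+5] := {0xe1,0xab,0x3d,0x91,0xab}
#4 dst[0x13+5] := {0xf0,0xed,0xed,0x54,0x0c}
#5 dst[0x0e+3] := {0xe1,0xab,0x3d}
query mem[0x1d]=0x91, mem[0x0e]=0xe1, mem[0x22]=0xd2, mem[0x1e]=0xab, mem[0x15]=0xed

MEM[0x1d,0x0e,0x22,0x1e,0x15] = 91 e1 d2 ab ed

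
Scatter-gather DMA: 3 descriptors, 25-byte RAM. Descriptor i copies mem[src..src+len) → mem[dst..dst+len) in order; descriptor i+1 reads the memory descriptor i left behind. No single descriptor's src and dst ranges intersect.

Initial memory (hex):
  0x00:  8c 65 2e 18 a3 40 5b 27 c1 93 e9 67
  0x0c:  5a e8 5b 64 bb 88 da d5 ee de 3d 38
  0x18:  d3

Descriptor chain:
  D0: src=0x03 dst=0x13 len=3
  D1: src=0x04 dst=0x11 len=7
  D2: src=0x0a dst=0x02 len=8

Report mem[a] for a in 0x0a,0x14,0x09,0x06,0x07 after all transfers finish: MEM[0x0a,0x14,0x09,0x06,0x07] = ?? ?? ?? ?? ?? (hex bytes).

#0 dst[0x13+3] := {0x18,0xa3,0x40}
#1 dst[0x11+7] := {0xa3,0x40,0x5b,0x27,0xc1,0x93,0xe9}
#2 dst[0x02+8] := {0xe9,0x67,0x5a,0xe8,0x5b,0x64,0xbb,0xa3}
query mem[0x0a]=0xe9, mem[0x14]=0x27, mem[0x09]=0xa3, mem[0x06]=0x5b, mem[0x07]=0x64

MEM[0x0a,0x14,0x09,0x06,0x07] = e9 27 a3 5b 64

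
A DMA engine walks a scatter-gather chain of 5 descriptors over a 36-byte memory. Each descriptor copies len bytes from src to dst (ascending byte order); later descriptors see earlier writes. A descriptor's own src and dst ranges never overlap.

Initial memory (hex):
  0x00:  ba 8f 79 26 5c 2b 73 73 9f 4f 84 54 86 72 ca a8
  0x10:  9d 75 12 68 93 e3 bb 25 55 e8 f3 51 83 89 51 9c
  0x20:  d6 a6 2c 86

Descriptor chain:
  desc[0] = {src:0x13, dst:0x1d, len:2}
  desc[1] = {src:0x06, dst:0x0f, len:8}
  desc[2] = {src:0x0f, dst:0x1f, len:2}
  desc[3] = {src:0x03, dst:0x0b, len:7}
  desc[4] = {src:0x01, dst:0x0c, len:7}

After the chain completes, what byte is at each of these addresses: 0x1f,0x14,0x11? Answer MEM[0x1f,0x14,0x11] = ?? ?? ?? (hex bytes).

#0 dst[0x1d+2] := {0x68,0x93}
#1 dst[0x0f+8] := {0x73,0x73,0x9f,0x4f,0x84,0x54,0x86,0x72}
#2 dst[0x1f+2] := {0x73,0x73}
#3 dst[0x0b+7] := {0x26,0x5c,0x2b,0x73,0x73,0x9f,0x4f}
#4 dst[0x0c+7] := {0x8f,0x79,0x26,0x5c,0x2b,0x73,0x73}
query mem[0x1f]=0x73, mem[0x14]=0x54, mem[0x11]=0x73

MEM[0x1f,0x14,0x11] = 73 54 73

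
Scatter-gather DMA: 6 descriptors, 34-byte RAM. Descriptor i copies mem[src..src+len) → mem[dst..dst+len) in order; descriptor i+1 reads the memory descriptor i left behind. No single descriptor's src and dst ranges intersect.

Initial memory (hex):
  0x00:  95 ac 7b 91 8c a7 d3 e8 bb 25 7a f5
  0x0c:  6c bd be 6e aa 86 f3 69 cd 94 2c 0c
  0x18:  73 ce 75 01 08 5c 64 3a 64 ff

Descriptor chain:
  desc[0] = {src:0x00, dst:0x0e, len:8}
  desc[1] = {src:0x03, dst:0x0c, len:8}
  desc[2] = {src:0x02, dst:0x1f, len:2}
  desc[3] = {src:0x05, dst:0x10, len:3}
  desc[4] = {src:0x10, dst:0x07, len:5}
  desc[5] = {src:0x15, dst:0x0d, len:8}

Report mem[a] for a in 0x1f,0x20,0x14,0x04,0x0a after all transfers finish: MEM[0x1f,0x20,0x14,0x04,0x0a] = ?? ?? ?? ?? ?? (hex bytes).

MEM[0x1f,0x20,0x14,0x04,0x0a] = 7b 91 08 8c 7a

  after D0: wrote 8B at 0x0e = 95ac7b918ca7d3e8
  after D1: wrote 8B at 0x0c = 918ca7d3e8bb257a
  after D2: wrote 2B at 0x1f = 7b91
  after D3: wrote 3B at 0x10 = a7d3e8
  after D4: wrote 5B at 0x07 = a7d3e87ad3
  after D5: wrote 8B at 0x0d = e82c0c73ce750108
query mem[0x1f]=0x7b, mem[0x20]=0x91, mem[0x14]=0x08, mem[0x04]=0x8c, mem[0x0a]=0x7a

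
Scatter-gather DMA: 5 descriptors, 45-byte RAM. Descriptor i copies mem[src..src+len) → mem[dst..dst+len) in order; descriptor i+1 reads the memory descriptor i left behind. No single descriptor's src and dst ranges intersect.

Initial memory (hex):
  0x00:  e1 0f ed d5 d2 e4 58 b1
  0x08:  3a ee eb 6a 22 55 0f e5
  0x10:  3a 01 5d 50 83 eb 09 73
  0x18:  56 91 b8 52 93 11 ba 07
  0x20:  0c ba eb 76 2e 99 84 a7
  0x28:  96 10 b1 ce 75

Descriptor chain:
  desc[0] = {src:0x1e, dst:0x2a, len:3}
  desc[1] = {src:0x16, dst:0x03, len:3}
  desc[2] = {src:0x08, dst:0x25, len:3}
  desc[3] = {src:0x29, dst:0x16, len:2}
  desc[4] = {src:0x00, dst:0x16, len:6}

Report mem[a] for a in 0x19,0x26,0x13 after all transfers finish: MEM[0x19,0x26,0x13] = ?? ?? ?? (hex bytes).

MEM[0x19,0x26,0x13] = 09 ee 50

D0: mem[0x2a..0x2c] <- [ba 07 0c]
D1: mem[0x03..0x05] <- [09 73 56]
D2: mem[0x25..0x27] <- [3a ee eb]
D3: mem[0x16..0x17] <- [10 ba]
D4: mem[0x16..0x1b] <- [e1 0f ed 09 73 56]
query mem[0x19]=0x09, mem[0x26]=0xee, mem[0x13]=0x50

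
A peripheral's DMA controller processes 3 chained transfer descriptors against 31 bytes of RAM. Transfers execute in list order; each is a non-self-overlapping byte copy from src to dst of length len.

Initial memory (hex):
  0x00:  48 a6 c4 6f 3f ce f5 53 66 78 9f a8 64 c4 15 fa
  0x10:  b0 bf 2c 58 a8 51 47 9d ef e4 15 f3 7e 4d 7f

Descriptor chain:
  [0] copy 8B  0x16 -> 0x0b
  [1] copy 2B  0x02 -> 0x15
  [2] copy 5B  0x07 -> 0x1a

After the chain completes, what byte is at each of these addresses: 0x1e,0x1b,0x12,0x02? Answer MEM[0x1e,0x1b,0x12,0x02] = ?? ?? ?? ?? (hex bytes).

MEM[0x1e,0x1b,0x12,0x02] = 47 66 4d c4

#0 dst[0x0b+8] := {0x47,0x9d,0xef,0xe4,0x15,0xf3,0x7e,0x4d}
#1 dst[0x15+2] := {0xc4,0x6f}
#2 dst[0x1a+5] := {0x53,0x66,0x78,0x9f,0x47}
query mem[0x1e]=0x47, mem[0x1b]=0x66, mem[0x12]=0x4d, mem[0x02]=0xc4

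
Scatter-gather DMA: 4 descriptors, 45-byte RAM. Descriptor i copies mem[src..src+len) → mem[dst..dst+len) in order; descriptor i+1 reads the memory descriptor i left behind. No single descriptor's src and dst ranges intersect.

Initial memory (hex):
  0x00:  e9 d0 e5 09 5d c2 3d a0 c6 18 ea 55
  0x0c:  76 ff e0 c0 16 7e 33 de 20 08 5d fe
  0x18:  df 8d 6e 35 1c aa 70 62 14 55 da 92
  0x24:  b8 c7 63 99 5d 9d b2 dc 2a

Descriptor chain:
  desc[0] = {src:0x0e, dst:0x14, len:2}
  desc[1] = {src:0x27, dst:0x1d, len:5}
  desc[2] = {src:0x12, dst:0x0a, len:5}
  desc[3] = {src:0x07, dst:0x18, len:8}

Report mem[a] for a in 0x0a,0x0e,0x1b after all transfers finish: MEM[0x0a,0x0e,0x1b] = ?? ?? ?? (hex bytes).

MEM[0x0a,0x0e,0x1b] = 33 5d 33

#0 dst[0x14+2] := {0xe0,0xc0}
#1 dst[0x1d+5] := {0x99,0x5d,0x9d,0xb2,0xdc}
#2 dst[0x0a+5] := {0x33,0xde,0xe0,0xc0,0x5d}
#3 dst[0x18+8] := {0xa0,0xc6,0x18,0x33,0xde,0xe0,0xc0,0x5d}
query mem[0x0a]=0x33, mem[0x0e]=0x5d, mem[0x1b]=0x33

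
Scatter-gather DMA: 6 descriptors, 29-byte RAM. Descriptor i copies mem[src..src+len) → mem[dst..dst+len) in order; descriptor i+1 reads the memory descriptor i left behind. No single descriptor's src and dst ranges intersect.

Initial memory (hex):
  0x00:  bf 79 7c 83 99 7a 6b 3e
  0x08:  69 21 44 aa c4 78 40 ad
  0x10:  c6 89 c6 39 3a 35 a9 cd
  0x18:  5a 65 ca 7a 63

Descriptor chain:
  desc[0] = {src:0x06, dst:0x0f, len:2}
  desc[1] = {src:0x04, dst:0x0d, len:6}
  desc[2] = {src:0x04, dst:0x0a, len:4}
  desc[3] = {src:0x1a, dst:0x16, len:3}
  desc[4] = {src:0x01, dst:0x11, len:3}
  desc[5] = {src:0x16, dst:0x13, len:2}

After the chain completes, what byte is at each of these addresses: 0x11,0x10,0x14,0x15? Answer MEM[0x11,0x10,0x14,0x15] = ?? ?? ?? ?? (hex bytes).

[0] 0x06->0x0f len=2 : 6b 3e
[1] 0x04->0x0d len=6 : 99 7a 6b 3e 69 21
[2] 0x04->0x0a len=4 : 99 7a 6b 3e
[3] 0x1a->0x16 len=3 : ca 7a 63
[4] 0x01->0x11 len=3 : 79 7c 83
[5] 0x16->0x13 len=2 : ca 7a
query mem[0x11]=0x79, mem[0x10]=0x3e, mem[0x14]=0x7a, mem[0x15]=0x35

MEM[0x11,0x10,0x14,0x15] = 79 3e 7a 35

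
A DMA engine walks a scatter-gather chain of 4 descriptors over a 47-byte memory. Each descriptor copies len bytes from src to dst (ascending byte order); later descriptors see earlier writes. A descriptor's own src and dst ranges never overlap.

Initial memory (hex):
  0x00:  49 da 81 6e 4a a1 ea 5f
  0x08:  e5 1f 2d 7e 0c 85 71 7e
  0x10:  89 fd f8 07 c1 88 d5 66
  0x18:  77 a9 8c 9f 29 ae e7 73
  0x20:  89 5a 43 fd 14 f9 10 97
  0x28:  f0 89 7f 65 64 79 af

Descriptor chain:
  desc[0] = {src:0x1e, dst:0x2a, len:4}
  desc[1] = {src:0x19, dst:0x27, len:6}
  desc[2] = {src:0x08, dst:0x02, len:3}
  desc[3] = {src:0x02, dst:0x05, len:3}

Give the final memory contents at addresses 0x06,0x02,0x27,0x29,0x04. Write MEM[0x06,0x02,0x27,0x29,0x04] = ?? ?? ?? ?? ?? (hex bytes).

MEM[0x06,0x02,0x27,0x29,0x04] = 1f e5 a9 9f 2d

#0 dst[0x2a+4] := {0xe7,0x73,0x89,0x5a}
#1 dst[0x27+6] := {0xa9,0x8c,0x9f,0x29,0xae,0xe7}
#2 dst[0x02+3] := {0xe5,0x1f,0x2d}
#3 dst[0x05+3] := {0xe5,0x1f,0x2d}
query mem[0x06]=0x1f, mem[0x02]=0xe5, mem[0x27]=0xa9, mem[0x29]=0x9f, mem[0x04]=0x2d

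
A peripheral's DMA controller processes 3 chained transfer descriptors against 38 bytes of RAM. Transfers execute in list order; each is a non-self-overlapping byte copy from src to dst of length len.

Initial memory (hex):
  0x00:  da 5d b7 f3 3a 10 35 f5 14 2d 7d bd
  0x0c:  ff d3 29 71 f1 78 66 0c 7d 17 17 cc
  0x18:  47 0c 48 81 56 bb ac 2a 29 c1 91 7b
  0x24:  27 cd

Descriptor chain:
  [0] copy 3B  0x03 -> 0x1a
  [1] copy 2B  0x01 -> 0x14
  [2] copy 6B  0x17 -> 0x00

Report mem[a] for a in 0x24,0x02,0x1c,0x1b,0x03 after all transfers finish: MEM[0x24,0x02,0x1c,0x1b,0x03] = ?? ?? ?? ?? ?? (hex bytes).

D0: mem[0x1a..0x1c] <- [f3 3a 10]
D1: mem[0x14..0x15] <- [5d b7]
D2: mem[0x00..0x05] <- [cc 47 0c f3 3a 10]
query mem[0x24]=0x27, mem[0x02]=0x0c, mem[0x1c]=0x10, mem[0x1b]=0x3a, mem[0x03]=0xf3

MEM[0x24,0x02,0x1c,0x1b,0x03] = 27 0c 10 3a f3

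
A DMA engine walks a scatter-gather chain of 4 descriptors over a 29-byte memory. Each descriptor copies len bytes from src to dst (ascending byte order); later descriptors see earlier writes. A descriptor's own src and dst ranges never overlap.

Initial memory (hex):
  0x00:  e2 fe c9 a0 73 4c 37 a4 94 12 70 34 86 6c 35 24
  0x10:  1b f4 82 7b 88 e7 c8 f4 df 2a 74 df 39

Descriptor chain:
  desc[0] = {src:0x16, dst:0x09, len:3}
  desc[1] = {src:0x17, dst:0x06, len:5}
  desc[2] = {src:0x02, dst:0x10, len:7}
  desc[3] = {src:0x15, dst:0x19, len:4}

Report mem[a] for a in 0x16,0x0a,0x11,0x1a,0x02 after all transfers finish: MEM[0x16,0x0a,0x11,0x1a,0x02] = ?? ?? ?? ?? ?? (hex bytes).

MEM[0x16,0x0a,0x11,0x1a,0x02] = 2a df a0 2a c9

#0 dst[0x09+3] := {0xc8,0xf4,0xdf}
#1 dst[0x06+5] := {0xf4,0xdf,0x2a,0x74,0xdf}
#2 dst[0x10+7] := {0xc9,0xa0,0x73,0x4c,0xf4,0xdf,0x2a}
#3 dst[0x19+4] := {0xdf,0x2a,0xf4,0xdf}
query mem[0x16]=0x2a, mem[0x0a]=0xdf, mem[0x11]=0xa0, mem[0x1a]=0x2a, mem[0x02]=0xc9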